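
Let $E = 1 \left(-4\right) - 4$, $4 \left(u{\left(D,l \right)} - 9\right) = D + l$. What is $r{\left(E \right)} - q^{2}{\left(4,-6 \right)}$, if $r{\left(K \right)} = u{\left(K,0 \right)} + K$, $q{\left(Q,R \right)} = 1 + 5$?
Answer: $-37$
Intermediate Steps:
$u{\left(D,l \right)} = 9 + \frac{D}{4} + \frac{l}{4}$ ($u{\left(D,l \right)} = 9 + \frac{D + l}{4} = 9 + \left(\frac{D}{4} + \frac{l}{4}\right) = 9 + \frac{D}{4} + \frac{l}{4}$)
$q{\left(Q,R \right)} = 6$
$E = -8$ ($E = -4 - 4 = -8$)
$r{\left(K \right)} = 9 + \frac{5 K}{4}$ ($r{\left(K \right)} = \left(9 + \frac{K}{4} + \frac{1}{4} \cdot 0\right) + K = \left(9 + \frac{K}{4} + 0\right) + K = \left(9 + \frac{K}{4}\right) + K = 9 + \frac{5 K}{4}$)
$r{\left(E \right)} - q^{2}{\left(4,-6 \right)} = \left(9 + \frac{5}{4} \left(-8\right)\right) - 6^{2} = \left(9 - 10\right) - 36 = -1 - 36 = -37$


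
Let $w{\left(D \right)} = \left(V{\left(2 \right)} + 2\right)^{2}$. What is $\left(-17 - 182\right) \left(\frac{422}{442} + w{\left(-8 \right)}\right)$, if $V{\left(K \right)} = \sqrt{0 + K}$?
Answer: $- \frac{305863}{221} - 796 \sqrt{2} \approx -2509.7$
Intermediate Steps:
$V{\left(K \right)} = \sqrt{K}$
$w{\left(D \right)} = \left(2 + \sqrt{2}\right)^{2}$ ($w{\left(D \right)} = \left(\sqrt{2} + 2\right)^{2} = \left(2 + \sqrt{2}\right)^{2}$)
$\left(-17 - 182\right) \left(\frac{422}{442} + w{\left(-8 \right)}\right) = \left(-17 - 182\right) \left(\frac{422}{442} + \left(2 + \sqrt{2}\right)^{2}\right) = \left(-17 - 182\right) \left(422 \cdot \frac{1}{442} + \left(2 + \sqrt{2}\right)^{2}\right) = - 199 \left(\frac{211}{221} + \left(2 + \sqrt{2}\right)^{2}\right) = - \frac{41989}{221} - 199 \left(2 + \sqrt{2}\right)^{2}$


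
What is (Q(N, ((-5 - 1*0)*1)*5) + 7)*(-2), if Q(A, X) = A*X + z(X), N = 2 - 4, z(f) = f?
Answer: -64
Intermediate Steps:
N = -2
Q(A, X) = X + A*X (Q(A, X) = A*X + X = X + A*X)
(Q(N, ((-5 - 1*0)*1)*5) + 7)*(-2) = ((((-5 - 1*0)*1)*5)*(1 - 2) + 7)*(-2) = ((((-5 + 0)*1)*5)*(-1) + 7)*(-2) = ((-5*1*5)*(-1) + 7)*(-2) = (-5*5*(-1) + 7)*(-2) = (-25*(-1) + 7)*(-2) = (25 + 7)*(-2) = 32*(-2) = -64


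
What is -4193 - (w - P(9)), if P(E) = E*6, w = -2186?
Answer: -1953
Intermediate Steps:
P(E) = 6*E
-4193 - (w - P(9)) = -4193 - (-2186 - 6*9) = -4193 - (-2186 - 1*54) = -4193 - (-2186 - 54) = -4193 - 1*(-2240) = -4193 + 2240 = -1953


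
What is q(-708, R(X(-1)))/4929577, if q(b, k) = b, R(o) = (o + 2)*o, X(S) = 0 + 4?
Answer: -708/4929577 ≈ -0.00014362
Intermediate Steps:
X(S) = 4
R(o) = o*(2 + o) (R(o) = (2 + o)*o = o*(2 + o))
q(-708, R(X(-1)))/4929577 = -708/4929577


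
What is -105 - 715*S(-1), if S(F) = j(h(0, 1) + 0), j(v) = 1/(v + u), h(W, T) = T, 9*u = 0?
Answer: -820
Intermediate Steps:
u = 0 (u = (1/9)*0 = 0)
j(v) = 1/v (j(v) = 1/(v + 0) = 1/v)
S(F) = 1 (S(F) = 1/(1 + 0) = 1/1 = 1)
-105 - 715*S(-1) = -105 - 715 = -820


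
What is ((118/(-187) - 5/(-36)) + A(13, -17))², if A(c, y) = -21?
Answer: 20933749225/45319824 ≈ 461.91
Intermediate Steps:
((118/(-187) - 5/(-36)) + A(13, -17))² = ((118/(-187) - 5/(-36)) - 21)² = ((118*(-1/187) - 5*(-1/36)) - 21)² = ((-118/187 + 5/36) - 21)² = (-3313/6732 - 21)² = (-144685/6732)² = 20933749225/45319824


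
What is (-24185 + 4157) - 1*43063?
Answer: -63091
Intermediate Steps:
(-24185 + 4157) - 1*43063 = -20028 - 43063 = -63091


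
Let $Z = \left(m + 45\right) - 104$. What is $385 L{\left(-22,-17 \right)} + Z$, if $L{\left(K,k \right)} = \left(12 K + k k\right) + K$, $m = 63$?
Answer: $1159$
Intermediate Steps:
$L{\left(K,k \right)} = k^{2} + 13 K$ ($L{\left(K,k \right)} = \left(12 K + k^{2}\right) + K = \left(k^{2} + 12 K\right) + K = k^{2} + 13 K$)
$Z = 4$ ($Z = \left(63 + 45\right) - 104 = 108 - 104 = 4$)
$385 L{\left(-22,-17 \right)} + Z = 385 \left(\left(-17\right)^{2} + 13 \left(-22\right)\right) + 4 = 385 \left(289 - 286\right) + 4 = 385 \cdot 3 + 4 = 1155 + 4 = 1159$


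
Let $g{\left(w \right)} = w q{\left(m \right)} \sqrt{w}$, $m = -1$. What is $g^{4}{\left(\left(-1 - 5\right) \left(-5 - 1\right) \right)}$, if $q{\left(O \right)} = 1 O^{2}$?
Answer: $2176782336$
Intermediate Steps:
$q{\left(O \right)} = O^{2}$
$g{\left(w \right)} = w^{\frac{3}{2}}$ ($g{\left(w \right)} = w \left(-1\right)^{2} \sqrt{w} = w 1 \sqrt{w} = w \sqrt{w} = w^{\frac{3}{2}}$)
$g^{4}{\left(\left(-1 - 5\right) \left(-5 - 1\right) \right)} = \left(\left(\left(-1 - 5\right) \left(-5 - 1\right)\right)^{\frac{3}{2}}\right)^{4} = \left(\left(\left(-6\right) \left(-6\right)\right)^{\frac{3}{2}}\right)^{4} = \left(36^{\frac{3}{2}}\right)^{4} = 216^{4} = 2176782336$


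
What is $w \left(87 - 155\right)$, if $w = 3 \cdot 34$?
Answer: $-6936$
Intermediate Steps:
$w = 102$
$w \left(87 - 155\right) = 102 \left(87 - 155\right) = 102 \left(-68\right) = -6936$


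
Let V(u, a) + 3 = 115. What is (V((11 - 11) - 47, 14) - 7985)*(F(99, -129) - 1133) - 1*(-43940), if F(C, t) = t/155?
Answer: 1390443212/155 ≈ 8.9706e+6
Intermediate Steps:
F(C, t) = t/155 (F(C, t) = t*(1/155) = t/155)
V(u, a) = 112 (V(u, a) = -3 + 115 = 112)
(V((11 - 11) - 47, 14) - 7985)*(F(99, -129) - 1133) - 1*(-43940) = (112 - 7985)*((1/155)*(-129) - 1133) - 1*(-43940) = -7873*(-129/155 - 1133) + 43940 = -7873*(-175744/155) + 43940 = 1383632512/155 + 43940 = 1390443212/155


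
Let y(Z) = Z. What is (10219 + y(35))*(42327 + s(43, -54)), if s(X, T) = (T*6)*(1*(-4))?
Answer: 447310242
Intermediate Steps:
s(X, T) = -24*T (s(X, T) = (6*T)*(-4) = -24*T)
(10219 + y(35))*(42327 + s(43, -54)) = (10219 + 35)*(42327 - 24*(-54)) = 10254*(42327 + 1296) = 10254*43623 = 447310242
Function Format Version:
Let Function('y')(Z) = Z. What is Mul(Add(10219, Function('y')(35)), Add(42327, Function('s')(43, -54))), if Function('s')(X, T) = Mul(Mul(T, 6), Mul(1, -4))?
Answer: 447310242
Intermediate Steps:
Function('s')(X, T) = Mul(-24, T) (Function('s')(X, T) = Mul(Mul(6, T), -4) = Mul(-24, T))
Mul(Add(10219, Function('y')(35)), Add(42327, Function('s')(43, -54))) = Mul(Add(10219, 35), Add(42327, Mul(-24, -54))) = Mul(10254, Add(42327, 1296)) = Mul(10254, 43623) = 447310242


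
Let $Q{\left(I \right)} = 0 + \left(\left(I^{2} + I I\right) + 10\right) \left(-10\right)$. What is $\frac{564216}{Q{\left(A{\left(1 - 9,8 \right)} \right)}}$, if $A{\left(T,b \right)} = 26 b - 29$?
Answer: $- \frac{23509}{26705} \approx -0.88032$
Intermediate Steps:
$A{\left(T,b \right)} = -29 + 26 b$
$Q{\left(I \right)} = -100 - 20 I^{2}$ ($Q{\left(I \right)} = 0 + \left(\left(I^{2} + I^{2}\right) + 10\right) \left(-10\right) = 0 + \left(2 I^{2} + 10\right) \left(-10\right) = 0 + \left(10 + 2 I^{2}\right) \left(-10\right) = 0 - \left(100 + 20 I^{2}\right) = -100 - 20 I^{2}$)
$\frac{564216}{Q{\left(A{\left(1 - 9,8 \right)} \right)}} = \frac{564216}{-100 - 20 \left(-29 + 26 \cdot 8\right)^{2}} = \frac{564216}{-100 - 20 \left(-29 + 208\right)^{2}} = \frac{564216}{-100 - 20 \cdot 179^{2}} = \frac{564216}{-100 - 640820} = \frac{564216}{-640920} = 564216 \left(- \frac{1}{640920}\right) = - \frac{23509}{26705}$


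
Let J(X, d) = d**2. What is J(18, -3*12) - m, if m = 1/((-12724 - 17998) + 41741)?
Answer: 14280623/11019 ≈ 1296.0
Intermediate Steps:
m = 1/11019 (m = 1/(-30722 + 41741) = 1/11019 ≈ 9.0752e-5)
J(18, -3*12) - m = (-3*12)**2 - 1*1/11019 = (-36)**2 - 1/11019 = 1296 - 1/11019 = 14280623/11019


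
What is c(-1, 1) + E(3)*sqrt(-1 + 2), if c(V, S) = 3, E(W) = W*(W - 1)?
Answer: 9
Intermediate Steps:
E(W) = W*(-1 + W)
c(-1, 1) + E(3)*sqrt(-1 + 2) = 3 + (3*(-1 + 3))*sqrt(-1 + 2) = 3 + (3*2)*sqrt(1) = 3 + 6*1 = 3 + 6 = 9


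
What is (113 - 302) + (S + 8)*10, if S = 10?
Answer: -9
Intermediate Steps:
(113 - 302) + (S + 8)*10 = (113 - 302) + (10 + 8)*10 = -189 + 18*10 = -189 + 180 = -9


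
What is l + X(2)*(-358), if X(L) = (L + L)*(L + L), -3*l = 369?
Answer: -5851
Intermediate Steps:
l = -123 (l = -⅓*369 = -123)
X(L) = 4*L² (X(L) = (2*L)*(2*L) = 4*L²)
l + X(2)*(-358) = -123 + (4*2²)*(-358) = -123 + (4*4)*(-358) = -123 + 16*(-358) = -123 - 5728 = -5851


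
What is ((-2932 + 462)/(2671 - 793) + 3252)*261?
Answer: 265558191/313 ≈ 8.4843e+5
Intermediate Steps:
((-2932 + 462)/(2671 - 793) + 3252)*261 = (-2470/1878 + 3252)*261 = (-2470*1/1878 + 3252)*261 = (-1235/939 + 3252)*261 = (3052393/939)*261 = 265558191/313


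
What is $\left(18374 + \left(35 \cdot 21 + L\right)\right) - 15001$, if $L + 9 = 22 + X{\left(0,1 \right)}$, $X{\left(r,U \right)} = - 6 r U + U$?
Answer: $4122$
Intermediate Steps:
$X{\left(r,U \right)} = U - 6 U r$ ($X{\left(r,U \right)} = - 6 U r + U = U - 6 U r$)
$L = 14$ ($L = -9 + \left(22 + 1 \left(1 - 0\right)\right) = -9 + \left(22 + 1 \left(1 + 0\right)\right) = -9 + \left(22 + 1 \cdot 1\right) = -9 + \left(22 + 1\right) = -9 + 23 = 14$)
$\left(18374 + \left(35 \cdot 21 + L\right)\right) - 15001 = \left(18374 + \left(35 \cdot 21 + 14\right)\right) - 15001 = \left(18374 + \left(735 + 14\right)\right) - 15001 = \left(18374 + 749\right) - 15001 = 19123 - 15001 = 4122$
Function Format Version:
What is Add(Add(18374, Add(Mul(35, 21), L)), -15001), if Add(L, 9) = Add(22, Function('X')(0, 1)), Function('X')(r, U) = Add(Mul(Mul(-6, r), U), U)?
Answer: 4122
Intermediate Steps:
Function('X')(r, U) = Add(U, Mul(-6, U, r)) (Function('X')(r, U) = Add(Mul(-6, U, r), U) = Add(U, Mul(-6, U, r)))
L = 14 (L = Add(-9, Add(22, Mul(1, Add(1, Mul(-6, 0))))) = Add(-9, Add(22, Mul(1, Add(1, 0)))) = Add(-9, Add(22, Mul(1, 1))) = Add(-9, Add(22, 1)) = Add(-9, 23) = 14)
Add(Add(18374, Add(Mul(35, 21), L)), -15001) = Add(Add(18374, Add(Mul(35, 21), 14)), -15001) = Add(Add(18374, Add(735, 14)), -15001) = Add(Add(18374, 749), -15001) = Add(19123, -15001) = 4122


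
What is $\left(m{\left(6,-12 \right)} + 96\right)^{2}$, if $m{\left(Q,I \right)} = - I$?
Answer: $11664$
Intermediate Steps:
$\left(m{\left(6,-12 \right)} + 96\right)^{2} = \left(\left(-1\right) \left(-12\right) + 96\right)^{2} = \left(12 + 96\right)^{2} = 108^{2} = 11664$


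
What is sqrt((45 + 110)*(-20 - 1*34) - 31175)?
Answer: I*sqrt(39545) ≈ 198.86*I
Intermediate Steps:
sqrt((45 + 110)*(-20 - 1*34) - 31175) = sqrt(155*(-20 - 34) - 31175) = sqrt(155*(-54) - 31175) = sqrt(-8370 - 31175) = sqrt(-39545) = I*sqrt(39545)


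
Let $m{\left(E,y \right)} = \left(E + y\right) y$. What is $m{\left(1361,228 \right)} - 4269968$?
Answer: $-3907676$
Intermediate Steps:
$m{\left(E,y \right)} = y \left(E + y\right)$
$m{\left(1361,228 \right)} - 4269968 = 228 \left(1361 + 228\right) - 4269968 = 228 \cdot 1589 - 4269968 = 362292 - 4269968 = -3907676$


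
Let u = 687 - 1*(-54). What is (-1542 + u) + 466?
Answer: -335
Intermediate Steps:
u = 741 (u = 687 + 54 = 741)
(-1542 + u) + 466 = (-1542 + 741) + 466 = -801 + 466 = -335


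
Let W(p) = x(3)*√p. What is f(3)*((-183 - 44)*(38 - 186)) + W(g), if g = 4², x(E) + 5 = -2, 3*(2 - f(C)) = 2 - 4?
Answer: 268684/3 ≈ 89561.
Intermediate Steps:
f(C) = 8/3 (f(C) = 2 - (2 - 4)/3 = 2 - ⅓*(-2) = 2 + ⅔ = 8/3)
x(E) = -7 (x(E) = -5 - 2 = -7)
g = 16
W(p) = -7*√p
f(3)*((-183 - 44)*(38 - 186)) + W(g) = 8*((-183 - 44)*(38 - 186))/3 - 7*√16 = 8*(-227*(-148))/3 - 7*4 = (8/3)*33596 - 28 = 268768/3 - 28 = 268684/3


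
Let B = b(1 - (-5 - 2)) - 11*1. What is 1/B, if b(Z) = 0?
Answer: -1/11 ≈ -0.090909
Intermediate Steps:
B = -11 (B = 0 - 11*1 = 0 - 11 = -11)
1/B = 1/(-11) = -1/11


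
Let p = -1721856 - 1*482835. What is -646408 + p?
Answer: -2851099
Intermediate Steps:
p = -2204691 (p = -1721856 - 482835 = -2204691)
-646408 + p = -646408 - 2204691 = -2851099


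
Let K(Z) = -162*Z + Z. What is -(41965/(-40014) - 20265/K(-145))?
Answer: 51158761/26689338 ≈ 1.9168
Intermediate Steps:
K(Z) = -161*Z
-(41965/(-40014) - 20265/K(-145)) = -(41965/(-40014) - 20265/((-161*(-145)))) = -(41965*(-1/40014) - 20265/23345) = -(-41965/40014 - 20265*1/23345) = -(-41965/40014 - 579/667) = -1*(-51158761/26689338) = 51158761/26689338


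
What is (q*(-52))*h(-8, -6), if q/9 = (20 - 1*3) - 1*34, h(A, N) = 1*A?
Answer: -63648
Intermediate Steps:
h(A, N) = A
q = -153 (q = 9*((20 - 1*3) - 1*34) = 9*((20 - 3) - 34) = 9*(17 - 34) = 9*(-17) = -153)
(q*(-52))*h(-8, -6) = -153*(-52)*(-8) = 7956*(-8) = -63648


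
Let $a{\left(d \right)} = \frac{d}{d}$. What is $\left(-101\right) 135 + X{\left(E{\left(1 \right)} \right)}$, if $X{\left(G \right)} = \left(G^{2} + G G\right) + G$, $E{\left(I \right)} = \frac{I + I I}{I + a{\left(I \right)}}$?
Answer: $-13632$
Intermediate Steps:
$a{\left(d \right)} = 1$
$E{\left(I \right)} = \frac{I + I^{2}}{1 + I}$ ($E{\left(I \right)} = \frac{I + I I}{I + 1} = \frac{I + I^{2}}{1 + I}$)
$X{\left(G \right)} = G + 2 G^{2}$ ($X{\left(G \right)} = \left(G^{2} + G^{2}\right) + G = 2 G^{2} + G = G + 2 G^{2}$)
$\left(-101\right) 135 + X{\left(E{\left(1 \right)} \right)} = \left(-101\right) 135 + 1 \left(1 + 2 \cdot 1\right) = -13635 + 1 \left(1 + 2\right) = -13635 + 1 \cdot 3 = -13635 + 3 = -13632$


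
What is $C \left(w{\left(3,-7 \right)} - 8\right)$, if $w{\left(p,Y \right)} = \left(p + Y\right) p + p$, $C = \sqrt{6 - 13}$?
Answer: $- 17 i \sqrt{7} \approx - 44.978 i$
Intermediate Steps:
$C = i \sqrt{7}$ ($C = \sqrt{-7} = i \sqrt{7} \approx 2.6458 i$)
$w{\left(p,Y \right)} = p + p \left(Y + p\right)$ ($w{\left(p,Y \right)} = \left(Y + p\right) p + p = p \left(Y + p\right) + p = p + p \left(Y + p\right)$)
$C \left(w{\left(3,-7 \right)} - 8\right) = i \sqrt{7} \left(3 \left(1 - 7 + 3\right) - 8\right) = i \sqrt{7} \left(3 \left(-3\right) - 8\right) = i \sqrt{7} \left(-9 - 8\right) = i \sqrt{7} \left(-17\right) = - 17 i \sqrt{7}$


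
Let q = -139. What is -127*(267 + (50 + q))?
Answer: -22606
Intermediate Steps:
-127*(267 + (50 + q)) = -127*(267 + (50 - 139)) = -127*(267 - 89) = -127*178 = -22606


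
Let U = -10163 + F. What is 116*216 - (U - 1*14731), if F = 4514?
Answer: 45436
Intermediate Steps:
U = -5649 (U = -10163 + 4514 = -5649)
116*216 - (U - 1*14731) = 116*216 - (-5649 - 1*14731) = 25056 - (-5649 - 14731) = 25056 - 1*(-20380) = 25056 + 20380 = 45436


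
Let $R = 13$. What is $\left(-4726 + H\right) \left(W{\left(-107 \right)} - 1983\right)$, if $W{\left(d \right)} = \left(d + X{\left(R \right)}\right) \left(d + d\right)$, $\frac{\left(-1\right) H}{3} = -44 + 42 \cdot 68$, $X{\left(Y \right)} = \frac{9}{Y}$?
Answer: $- \frac{3553331978}{13} \approx -2.7333 \cdot 10^{8}$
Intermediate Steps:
$H = -8436$ ($H = - 3 \left(-44 + 42 \cdot 68\right) = - 3 \left(-44 + 2856\right) = \left(-3\right) 2812 = -8436$)
$W{\left(d \right)} = 2 d \left(\frac{9}{13} + d\right)$ ($W{\left(d \right)} = \left(d + \frac{9}{13}\right) \left(d + d\right) = \left(d + 9 \cdot \frac{1}{13}\right) 2 d = \left(d + \frac{9}{13}\right) 2 d = \left(\frac{9}{13} + d\right) 2 d = 2 d \left(\frac{9}{13} + d\right)$)
$\left(-4726 + H\right) \left(W{\left(-107 \right)} - 1983\right) = \left(-4726 - 8436\right) \left(\frac{2}{13} \left(-107\right) \left(9 + 13 \left(-107\right)\right) - 1983\right) = - 13162 \left(\frac{2}{13} \left(-107\right) \left(9 - 1391\right) - 1983\right) = - 13162 \left(\frac{2}{13} \left(-107\right) \left(-1382\right) - 1983\right) = - 13162 \left(\frac{295748}{13} - 1983\right) = \left(-13162\right) \frac{269969}{13} = - \frac{3553331978}{13}$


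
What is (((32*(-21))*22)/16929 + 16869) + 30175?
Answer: 24133124/513 ≈ 47043.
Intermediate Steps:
(((32*(-21))*22)/16929 + 16869) + 30175 = (-672*22*(1/16929) + 16869) + 30175 = (-14784*1/16929 + 16869) + 30175 = (-448/513 + 16869) + 30175 = 8653349/513 + 30175 = 24133124/513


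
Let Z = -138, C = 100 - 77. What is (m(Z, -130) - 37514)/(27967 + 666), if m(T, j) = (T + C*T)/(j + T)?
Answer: -2512610/1918411 ≈ -1.3097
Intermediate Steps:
C = 23
m(T, j) = 24*T/(T + j) (m(T, j) = (T + 23*T)/(j + T) = (24*T)/(T + j) = 24*T/(T + j))
(m(Z, -130) - 37514)/(27967 + 666) = (24*(-138)/(-138 - 130) - 37514)/(27967 + 666) = (24*(-138)/(-268) - 37514)/28633 = (24*(-138)*(-1/268) - 37514)*(1/28633) = (828/67 - 37514)*(1/28633) = -2512610/67*1/28633 = -2512610/1918411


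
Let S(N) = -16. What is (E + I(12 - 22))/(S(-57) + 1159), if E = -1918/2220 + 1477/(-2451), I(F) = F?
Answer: -3466231/345517470 ≈ -0.010032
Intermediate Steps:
E = -443331/302290 (E = -1918*1/2220 + 1477*(-1/2451) = -959/1110 - 1477/2451 = -443331/302290 ≈ -1.4666)
(E + I(12 - 22))/(S(-57) + 1159) = (-443331/302290 + (12 - 22))/(-16 + 1159) = (-443331/302290 - 10)/1143 = -3466231/302290*1/1143 = -3466231/345517470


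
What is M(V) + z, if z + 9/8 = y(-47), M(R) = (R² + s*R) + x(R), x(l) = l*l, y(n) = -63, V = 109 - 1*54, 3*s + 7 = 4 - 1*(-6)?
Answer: 48327/8 ≈ 6040.9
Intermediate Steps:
s = 1 (s = -7/3 + (4 - 1*(-6))/3 = -7/3 + (4 + 6)/3 = -7/3 + (⅓)*10 = -7/3 + 10/3 = 1)
V = 55 (V = 109 - 54 = 55)
x(l) = l²
M(R) = R + 2*R² (M(R) = (R² + 1*R) + R² = (R² + R) + R² = (R + R²) + R² = R + 2*R²)
z = -513/8 (z = -9/8 - 63 = -513/8 ≈ -64.125)
M(V) + z = 55*(1 + 2*55) - 513/8 = 55*(1 + 110) - 513/8 = 55*111 - 513/8 = 6105 - 513/8 = 48327/8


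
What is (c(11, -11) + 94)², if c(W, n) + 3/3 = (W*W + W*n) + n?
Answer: 6724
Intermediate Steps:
c(W, n) = -1 + n + W² + W*n (c(W, n) = -1 + ((W*W + W*n) + n) = -1 + ((W² + W*n) + n) = -1 + (n + W² + W*n) = -1 + n + W² + W*n)
(c(11, -11) + 94)² = ((-1 - 11 + 11² + 11*(-11)) + 94)² = ((-1 - 11 + 121 - 121) + 94)² = (-12 + 94)² = 82² = 6724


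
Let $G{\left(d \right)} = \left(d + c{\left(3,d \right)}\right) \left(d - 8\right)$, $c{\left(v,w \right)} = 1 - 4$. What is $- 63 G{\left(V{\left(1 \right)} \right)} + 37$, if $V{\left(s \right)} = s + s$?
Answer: $-341$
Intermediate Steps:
$c{\left(v,w \right)} = -3$ ($c{\left(v,w \right)} = 1 - 4 = -3$)
$V{\left(s \right)} = 2 s$
$G{\left(d \right)} = \left(-8 + d\right) \left(-3 + d\right)$ ($G{\left(d \right)} = \left(d - 3\right) \left(d - 8\right) = \left(-3 + d\right) \left(-8 + d\right) = \left(-8 + d\right) \left(-3 + d\right)$)
$- 63 G{\left(V{\left(1 \right)} \right)} + 37 = - 63 \left(24 + \left(2 \cdot 1\right)^{2} - 11 \cdot 2 \cdot 1\right) + 37 = - 63 \left(24 + 2^{2} - 22\right) + 37 = - 63 \left(24 + 4 - 22\right) + 37 = \left(-63\right) 6 + 37 = -378 + 37 = -341$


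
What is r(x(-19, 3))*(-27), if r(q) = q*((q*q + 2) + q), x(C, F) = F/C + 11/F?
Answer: -11579600/6859 ≈ -1688.2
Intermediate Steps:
x(C, F) = 11/F + F/C
r(q) = q*(2 + q + q**2) (r(q) = q*((q**2 + 2) + q) = q*((2 + q**2) + q) = q*(2 + q + q**2))
r(x(-19, 3))*(-27) = ((11/3 + 3/(-19))*(2 + (11/3 + 3/(-19)) + (11/3 + 3/(-19))**2))*(-27) = ((11*(1/3) + 3*(-1/19))*(2 + (11*(1/3) + 3*(-1/19)) + (11*(1/3) + 3*(-1/19))**2))*(-27) = ((11/3 - 3/19)*(2 + (11/3 - 3/19) + (11/3 - 3/19)**2))*(-27) = (200*(2 + 200/57 + (200/57)**2)/57)*(-27) = (200*(2 + 200/57 + 40000/3249)/57)*(-27) = ((200/57)*(57898/3249))*(-27) = (11579600/185193)*(-27) = -11579600/6859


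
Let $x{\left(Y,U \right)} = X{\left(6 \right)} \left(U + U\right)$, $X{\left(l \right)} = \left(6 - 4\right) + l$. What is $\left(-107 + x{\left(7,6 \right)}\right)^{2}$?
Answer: $121$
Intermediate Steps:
$X{\left(l \right)} = 2 + l$ ($X{\left(l \right)} = \left(6 - 4\right) + l = 2 + l$)
$x{\left(Y,U \right)} = 16 U$ ($x{\left(Y,U \right)} = \left(2 + 6\right) \left(U + U\right) = 8 \cdot 2 U = 16 U$)
$\left(-107 + x{\left(7,6 \right)}\right)^{2} = \left(-107 + 16 \cdot 6\right)^{2} = \left(-107 + 96\right)^{2} = \left(-11\right)^{2} = 121$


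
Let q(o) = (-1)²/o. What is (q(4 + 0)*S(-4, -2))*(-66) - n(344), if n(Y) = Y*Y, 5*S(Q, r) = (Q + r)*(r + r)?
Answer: -592076/5 ≈ -1.1842e+5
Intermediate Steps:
S(Q, r) = 2*r*(Q + r)/5 (S(Q, r) = ((Q + r)*(r + r))/5 = ((Q + r)*(2*r))/5 = (2*r*(Q + r))/5 = 2*r*(Q + r)/5)
q(o) = 1/o
n(Y) = Y²
(q(4 + 0)*S(-4, -2))*(-66) - n(344) = (((⅖)*(-2)*(-4 - 2))/(4 + 0))*(-66) - 1*344² = (((⅖)*(-2)*(-6))/4)*(-66) - 1*118336 = ((¼)*(24/5))*(-66) - 118336 = (6/5)*(-66) - 118336 = -396/5 - 118336 = -592076/5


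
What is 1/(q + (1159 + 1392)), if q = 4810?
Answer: 1/7361 ≈ 0.00013585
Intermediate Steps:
1/(q + (1159 + 1392)) = 1/(4810 + (1159 + 1392)) = 1/(4810 + 2551) = 1/7361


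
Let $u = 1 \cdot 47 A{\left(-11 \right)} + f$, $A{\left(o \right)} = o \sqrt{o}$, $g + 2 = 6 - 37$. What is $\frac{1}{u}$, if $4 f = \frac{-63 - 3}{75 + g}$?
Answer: $- \frac{28}{209554587} + \frac{36848 i \sqrt{11}}{209554587} \approx -1.3362 \cdot 10^{-7} + 0.00058319 i$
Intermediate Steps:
$g = -33$ ($g = -2 + \left(6 - 37\right) = -2 - 31 = -33$)
$f = - \frac{11}{28}$ ($f = \frac{\left(-63 - 3\right) \frac{1}{75 - 33}}{4} = \frac{\left(-66\right) \frac{1}{42}}{4} = \frac{1}{4} \left(- \frac{11}{7}\right) = - \frac{11}{28} \approx -0.39286$)
$A{\left(o \right)} = o^{\frac{3}{2}}$
$u = - \frac{11}{28} - 517 i \sqrt{11}$ ($u = 1 \cdot 47 \left(-11\right)^{\frac{3}{2}} - \frac{11}{28} = 47 \left(- 11 i \sqrt{11}\right) - \frac{11}{28} = - 517 i \sqrt{11} - \frac{11}{28} = - \frac{11}{28} - 517 i \sqrt{11} \approx -0.39286 - 1714.7 i$)
$\frac{1}{u} = \frac{1}{- \frac{11}{28} - 517 i \sqrt{11}}$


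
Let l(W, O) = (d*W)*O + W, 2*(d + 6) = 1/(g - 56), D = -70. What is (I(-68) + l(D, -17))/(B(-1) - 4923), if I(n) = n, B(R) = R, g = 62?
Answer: 43073/29544 ≈ 1.4579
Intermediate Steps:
d = -71/12 (d = -6 + 1/(2*(62 - 56)) = -6 + (½)/6 = -6 + (½)*(⅙) = -6 + 1/12 = -71/12 ≈ -5.9167)
l(W, O) = W - 71*O*W/12 (l(W, O) = (-71*W/12)*O + W = -71*O*W/12 + W = W - 71*O*W/12)
(I(-68) + l(D, -17))/(B(-1) - 4923) = (-68 + (1/12)*(-70)*(12 - 71*(-17)))/(-1 - 4923) = (-68 + (1/12)*(-70)*(12 + 1207))/(-4924) = (-68 + (1/12)*(-70)*1219)*(-1/4924) = (-68 - 42665/6)*(-1/4924) = -43073/6*(-1/4924) = 43073/29544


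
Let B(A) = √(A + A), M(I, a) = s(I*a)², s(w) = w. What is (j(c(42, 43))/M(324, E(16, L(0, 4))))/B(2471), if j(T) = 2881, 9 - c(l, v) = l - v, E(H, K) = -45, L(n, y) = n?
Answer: 2881*√4942/1050552568800 ≈ 1.9279e-7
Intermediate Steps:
c(l, v) = 9 + v - l (c(l, v) = 9 - (l - v) = 9 + (v - l) = 9 + v - l)
M(I, a) = I²*a² (M(I, a) = (I*a)² = I²*a²)
B(A) = √2*√A (B(A) = √(2*A) = √2*√A)
(j(c(42, 43))/M(324, E(16, L(0, 4))))/B(2471) = (2881/((324²*(-45)²)))/((√2*√2471)) = (2881/((104976*2025)))/(√4942) = (2881/212576400)*(√4942/4942) = (2881*(1/212576400))*(√4942/4942) = 2881*(√4942/4942)/212576400 = 2881*√4942/1050552568800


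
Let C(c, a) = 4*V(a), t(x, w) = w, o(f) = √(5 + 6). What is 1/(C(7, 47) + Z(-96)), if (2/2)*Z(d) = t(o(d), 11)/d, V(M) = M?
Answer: 96/18037 ≈ 0.0053224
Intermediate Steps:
o(f) = √11
C(c, a) = 4*a
Z(d) = 11/d
1/(C(7, 47) + Z(-96)) = 1/(4*47 + 11/(-96)) = 1/(188 + 11*(-1/96)) = 1/(188 - 11/96) = 1/(18037/96) = 96/18037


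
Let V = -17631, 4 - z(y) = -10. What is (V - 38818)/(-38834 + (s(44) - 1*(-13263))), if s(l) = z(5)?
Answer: 56449/25557 ≈ 2.2087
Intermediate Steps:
z(y) = 14 (z(y) = 4 - 1*(-10) = 4 + 10 = 14)
s(l) = 14
(V - 38818)/(-38834 + (s(44) - 1*(-13263))) = (-17631 - 38818)/(-38834 + (14 - 1*(-13263))) = -56449/(-38834 + (14 + 13263)) = -56449/(-38834 + 13277) = -56449/(-25557) = -56449*(-1/25557) = 56449/25557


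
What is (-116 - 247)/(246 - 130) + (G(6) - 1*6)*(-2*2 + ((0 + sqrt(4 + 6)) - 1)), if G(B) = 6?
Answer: -363/116 ≈ -3.1293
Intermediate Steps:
(-116 - 247)/(246 - 130) + (G(6) - 1*6)*(-2*2 + ((0 + sqrt(4 + 6)) - 1)) = (-116 - 247)/(246 - 130) + (6 - 1*6)*(-2*2 + ((0 + sqrt(4 + 6)) - 1)) = -363/116 + (6 - 6)*(-4 + ((0 + sqrt(10)) - 1)) = -363*1/116 + 0*(-4 + (sqrt(10) - 1)) = -363/116 + 0*(-4 + (-1 + sqrt(10))) = -363/116 + 0*(-5 + sqrt(10)) = -363/116 + 0 = -363/116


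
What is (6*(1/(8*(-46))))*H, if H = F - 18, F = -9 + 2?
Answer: 75/184 ≈ 0.40761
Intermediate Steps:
F = -7
H = -25 (H = -7 - 18 = -25)
(6*(1/(8*(-46))))*H = (6*(1/(8*(-46))))*(-25) = (6*((1/8)*(-1/46)))*(-25) = (6*(-1/368))*(-25) = -3/184*(-25) = 75/184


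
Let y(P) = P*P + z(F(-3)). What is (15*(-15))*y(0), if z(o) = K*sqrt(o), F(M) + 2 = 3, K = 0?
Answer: 0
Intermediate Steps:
F(M) = 1 (F(M) = -2 + 3 = 1)
z(o) = 0 (z(o) = 0*sqrt(o) = 0)
y(P) = P**2 (y(P) = P*P + 0 = P**2 + 0 = P**2)
(15*(-15))*y(0) = (15*(-15))*0**2 = -225*0 = 0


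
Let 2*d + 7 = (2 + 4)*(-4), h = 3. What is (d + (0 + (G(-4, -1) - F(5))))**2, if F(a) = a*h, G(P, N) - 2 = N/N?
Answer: 3025/4 ≈ 756.25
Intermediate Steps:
d = -31/2 (d = -7/2 + ((2 + 4)*(-4))/2 = -7/2 + (6*(-4))/2 = -7/2 + (1/2)*(-24) = -7/2 - 12 = -31/2 ≈ -15.500)
G(P, N) = 3 (G(P, N) = 2 + N/N = 2 + 1 = 3)
F(a) = 3*a (F(a) = a*3 = 3*a)
(d + (0 + (G(-4, -1) - F(5))))**2 = (-31/2 + (0 + (3 - 3*5)))**2 = (-31/2 + (0 + (3 - 1*15)))**2 = (-31/2 + (0 + (3 - 15)))**2 = (-31/2 + (0 - 12))**2 = (-31/2 - 12)**2 = (-55/2)**2 = 3025/4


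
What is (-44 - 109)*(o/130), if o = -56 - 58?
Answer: 8721/65 ≈ 134.17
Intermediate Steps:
o = -114
(-44 - 109)*(o/130) = (-44 - 109)*(-114/130) = -(-17442)/130 = -153*(-57/65) = 8721/65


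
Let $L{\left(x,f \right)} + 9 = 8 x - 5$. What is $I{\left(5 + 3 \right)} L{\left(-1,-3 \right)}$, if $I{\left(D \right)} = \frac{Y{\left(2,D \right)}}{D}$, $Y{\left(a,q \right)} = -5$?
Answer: $\frac{55}{4} \approx 13.75$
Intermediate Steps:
$L{\left(x,f \right)} = -14 + 8 x$ ($L{\left(x,f \right)} = -9 + \left(8 x - 5\right) = -9 + \left(-5 + 8 x\right) = -14 + 8 x$)
$I{\left(D \right)} = - \frac{5}{D}$
$I{\left(5 + 3 \right)} L{\left(-1,-3 \right)} = - \frac{5}{5 + 3} \left(-14 + 8 \left(-1\right)\right) = - \frac{5}{8} \left(-14 - 8\right) = \left(-5\right) \frac{1}{8} \left(-22\right) = \left(- \frac{5}{8}\right) \left(-22\right) = \frac{55}{4}$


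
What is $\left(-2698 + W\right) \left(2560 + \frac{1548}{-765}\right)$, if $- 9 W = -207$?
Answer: $- \frac{116323980}{17} \approx -6.8426 \cdot 10^{6}$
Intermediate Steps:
$W = 23$ ($W = \left(- \frac{1}{9}\right) \left(-207\right) = 23$)
$\left(-2698 + W\right) \left(2560 + \frac{1548}{-765}\right) = \left(-2698 + 23\right) \left(2560 + \frac{1548}{-765}\right) = - 2675 \left(2560 + 1548 \left(- \frac{1}{765}\right)\right) = - 2675 \left(2560 - \frac{172}{85}\right) = \left(-2675\right) \frac{217428}{85} = - \frac{116323980}{17}$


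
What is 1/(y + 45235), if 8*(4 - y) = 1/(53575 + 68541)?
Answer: 976928/44195245791 ≈ 2.2105e-5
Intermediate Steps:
y = 3907711/976928 (y = 4 - 1/(8*(53575 + 68541)) = 4 - ⅛/122116 = 4 - ⅛*1/122116 = 4 - 1/976928 = 3907711/976928 ≈ 4.0000)
1/(y + 45235) = 1/(3907711/976928 + 45235) = 1/(44195245791/976928) = 976928/44195245791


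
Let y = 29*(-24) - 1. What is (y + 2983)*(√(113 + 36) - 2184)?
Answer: -4992624 + 2286*√149 ≈ -4.9647e+6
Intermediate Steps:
y = -697 (y = -696 - 1 = -697)
(y + 2983)*(√(113 + 36) - 2184) = (-697 + 2983)*(√(113 + 36) - 2184) = 2286*(√149 - 2184) = 2286*(-2184 + √149) = -4992624 + 2286*√149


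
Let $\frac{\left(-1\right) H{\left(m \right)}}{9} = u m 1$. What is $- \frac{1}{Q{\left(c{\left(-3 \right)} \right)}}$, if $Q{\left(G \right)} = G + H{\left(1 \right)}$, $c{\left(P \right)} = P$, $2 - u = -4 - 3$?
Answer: $\frac{1}{84} \approx 0.011905$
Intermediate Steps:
$u = 9$ ($u = 2 - \left(-4 - 3\right) = 2 - -7 = 2 + 7 = 9$)
$H{\left(m \right)} = - 81 m$ ($H{\left(m \right)} = - 9 \cdot 9 m 1 = - 9 \cdot 9 m = - 81 m$)
$Q{\left(G \right)} = -81 + G$ ($Q{\left(G \right)} = G - 81 = -81 + G$)
$- \frac{1}{Q{\left(c{\left(-3 \right)} \right)}} = - \frac{1}{-81 - 3} = - \frac{1}{-84} = \left(-1\right) \left(- \frac{1}{84}\right) = \frac{1}{84}$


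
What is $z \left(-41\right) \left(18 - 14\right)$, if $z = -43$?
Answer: $7052$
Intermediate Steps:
$z \left(-41\right) \left(18 - 14\right) = \left(-43\right) \left(-41\right) \left(18 - 14\right) = 1763 \cdot 4 = 7052$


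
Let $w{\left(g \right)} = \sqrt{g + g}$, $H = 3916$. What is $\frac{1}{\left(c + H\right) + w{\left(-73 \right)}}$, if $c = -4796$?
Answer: $- \frac{440}{387273} - \frac{i \sqrt{146}}{774546} \approx -0.0011362 - 1.56 \cdot 10^{-5} i$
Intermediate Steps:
$w{\left(g \right)} = \sqrt{2} \sqrt{g}$ ($w{\left(g \right)} = \sqrt{2 g} = \sqrt{2} \sqrt{g}$)
$\frac{1}{\left(c + H\right) + w{\left(-73 \right)}} = \frac{1}{\left(-4796 + 3916\right) + \sqrt{2} \sqrt{-73}} = \frac{1}{-880 + \sqrt{2} i \sqrt{73}} = \frac{1}{-880 + i \sqrt{146}}$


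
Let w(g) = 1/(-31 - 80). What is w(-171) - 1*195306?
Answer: -21678967/111 ≈ -1.9531e+5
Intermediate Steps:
w(g) = -1/111 (w(g) = 1/(-111) = -1/111)
w(-171) - 1*195306 = -1/111 - 1*195306 = -1/111 - 195306 = -21678967/111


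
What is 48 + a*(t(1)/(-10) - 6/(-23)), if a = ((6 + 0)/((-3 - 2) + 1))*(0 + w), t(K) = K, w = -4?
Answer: 5631/115 ≈ 48.965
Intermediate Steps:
a = 6 (a = ((6 + 0)/((-3 - 2) + 1))*(0 - 4) = (6/(-5 + 1))*(-4) = (6/(-4))*(-4) = (6*(-¼))*(-4) = -3/2*(-4) = 6)
48 + a*(t(1)/(-10) - 6/(-23)) = 48 + 6*(1/(-10) - 6/(-23)) = 48 + 6*(1*(-⅒) - 6*(-1/23)) = 48 + 6*(-⅒ + 6/23) = 48 + 6*(37/230) = 48 + 111/115 = 5631/115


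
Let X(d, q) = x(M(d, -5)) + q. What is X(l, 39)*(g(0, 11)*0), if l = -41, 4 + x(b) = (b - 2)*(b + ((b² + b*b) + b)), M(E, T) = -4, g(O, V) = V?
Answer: 0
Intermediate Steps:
x(b) = -4 + (-2 + b)*(2*b + 2*b²) (x(b) = -4 + (b - 2)*(b + ((b² + b*b) + b)) = -4 + (-2 + b)*(b + ((b² + b²) + b)) = -4 + (-2 + b)*(b + (2*b² + b)) = -4 + (-2 + b)*(b + (b + 2*b²)) = -4 + (-2 + b)*(2*b + 2*b²))
X(d, q) = -148 + q (X(d, q) = (-4 - 4*(-4) - 2*(-4)² + 2*(-4)³) + q = (-4 + 16 - 2*16 + 2*(-64)) + q = (-4 + 16 - 32 - 128) + q = -148 + q)
X(l, 39)*(g(0, 11)*0) = (-148 + 39)*(11*0) = -109*0 = 0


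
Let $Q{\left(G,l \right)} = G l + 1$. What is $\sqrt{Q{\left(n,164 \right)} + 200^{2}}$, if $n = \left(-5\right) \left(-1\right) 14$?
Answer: $\sqrt{51481} \approx 226.89$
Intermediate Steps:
$n = 70$ ($n = 5 \cdot 14 = 70$)
$Q{\left(G,l \right)} = 1 + G l$
$\sqrt{Q{\left(n,164 \right)} + 200^{2}} = \sqrt{\left(1 + 70 \cdot 164\right) + 200^{2}} = \sqrt{\left(1 + 11480\right) + 40000} = \sqrt{11481 + 40000} = \sqrt{51481}$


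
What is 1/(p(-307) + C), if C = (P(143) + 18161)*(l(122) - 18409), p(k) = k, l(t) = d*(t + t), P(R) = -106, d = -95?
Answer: -1/750889702 ≈ -1.3318e-9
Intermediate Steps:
l(t) = -190*t (l(t) = -95*(t + t) = -190*t)
C = -750889395 (C = (-106 + 18161)*(-190*122 - 18409) = 18055*(-23180 - 18409) = 18055*(-41589) = -750889395)
1/(p(-307) + C) = 1/(-307 - 750889395) = 1/(-750889702) = -1/750889702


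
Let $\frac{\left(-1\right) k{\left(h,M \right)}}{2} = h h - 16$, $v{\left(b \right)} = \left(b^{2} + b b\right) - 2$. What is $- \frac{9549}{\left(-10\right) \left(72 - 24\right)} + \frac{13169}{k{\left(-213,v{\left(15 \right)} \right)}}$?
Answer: $\frac{143305079}{7256480} \approx 19.749$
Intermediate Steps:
$v{\left(b \right)} = -2 + 2 b^{2}$ ($v{\left(b \right)} = \left(b^{2} + b^{2}\right) - 2 = 2 b^{2} - 2 = -2 + 2 b^{2}$)
$k{\left(h,M \right)} = 32 - 2 h^{2}$ ($k{\left(h,M \right)} = - 2 \left(h h - 16\right) = - 2 \left(h^{2} - 16\right) = - 2 \left(-16 + h^{2}\right) = 32 - 2 h^{2}$)
$- \frac{9549}{\left(-10\right) \left(72 - 24\right)} + \frac{13169}{k{\left(-213,v{\left(15 \right)} \right)}} = - \frac{9549}{\left(-10\right) \left(72 - 24\right)} + \frac{13169}{32 - 2 \left(-213\right)^{2}} = - \frac{9549}{\left(-10\right) 48} + \frac{13169}{32 - 90738} = - \frac{9549}{-480} + \frac{13169}{32 - 90738} = \left(-9549\right) \left(- \frac{1}{480}\right) + \frac{13169}{-90706} = \frac{3183}{160} + 13169 \left(- \frac{1}{90706}\right) = \frac{3183}{160} - \frac{13169}{90706} = \frac{143305079}{7256480}$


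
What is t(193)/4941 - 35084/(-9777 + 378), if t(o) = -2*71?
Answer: 57338462/15480153 ≈ 3.7040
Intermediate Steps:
t(o) = -142
t(193)/4941 - 35084/(-9777 + 378) = -142/4941 - 35084/(-9777 + 378) = -142*1/4941 - 35084/(-9399) = -142/4941 - 35084*(-1/9399) = -142/4941 + 35084/9399 = 57338462/15480153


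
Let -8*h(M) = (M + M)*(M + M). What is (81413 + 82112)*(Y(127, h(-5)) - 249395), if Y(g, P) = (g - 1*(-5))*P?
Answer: -41052133625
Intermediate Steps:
h(M) = -M²/2 (h(M) = -(M + M)*(M + M)/8 = -2*M*2*M/8 = -M²/2)
Y(g, P) = P*(5 + g) (Y(g, P) = (g + 5)*P = (5 + g)*P = P*(5 + g))
(81413 + 82112)*(Y(127, h(-5)) - 249395) = (81413 + 82112)*((-½*(-5)²)*(5 + 127) - 249395) = 163525*(-½*25*132 - 249395) = 163525*(-25/2*132 - 249395) = 163525*(-1650 - 249395) = 163525*(-251045) = -41052133625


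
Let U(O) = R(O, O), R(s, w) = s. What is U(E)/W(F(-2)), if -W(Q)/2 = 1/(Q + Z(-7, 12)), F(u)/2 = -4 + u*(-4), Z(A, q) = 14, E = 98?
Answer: -1078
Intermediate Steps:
U(O) = O
F(u) = -8 - 8*u (F(u) = 2*(-4 + u*(-4)) = 2*(-4 - 4*u) = -8 - 8*u)
W(Q) = -2/(14 + Q) (W(Q) = -2/(Q + 14) = -2/(14 + Q))
U(E)/W(F(-2)) = 98/((-2/(14 + (-8 - 8*(-2))))) = 98/((-2/(14 + (-8 + 16)))) = 98/((-2/(14 + 8))) = 98/((-2/22)) = 98/((-2*1/22)) = 98/(-1/11) = 98*(-11) = -1078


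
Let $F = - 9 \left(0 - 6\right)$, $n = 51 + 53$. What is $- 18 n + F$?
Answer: $-1818$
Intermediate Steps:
$n = 104$
$F = 54$ ($F = - 9 \left(0 - 6\right) = \left(-9\right) \left(-6\right) = 54$)
$- 18 n + F = \left(-18\right) 104 + 54 = -1872 + 54 = -1818$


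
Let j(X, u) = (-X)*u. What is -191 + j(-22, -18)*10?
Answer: -4151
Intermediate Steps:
j(X, u) = -X*u
-191 + j(-22, -18)*10 = -191 - 1*(-22)*(-18)*10 = -191 - 396*10 = -191 - 3960 = -4151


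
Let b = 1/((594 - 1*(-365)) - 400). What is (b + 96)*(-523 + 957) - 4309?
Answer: 20881879/559 ≈ 37356.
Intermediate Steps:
b = 1/559 (b = 1/((594 + 365) - 400) = 1/(959 - 400) = 1/559 ≈ 0.0017889)
(b + 96)*(-523 + 957) - 4309 = (1/559 + 96)*(-523 + 957) - 4309 = (53665/559)*434 - 4309 = 23290610/559 - 4309 = 20881879/559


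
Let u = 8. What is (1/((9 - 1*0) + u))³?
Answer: 1/4913 ≈ 0.00020354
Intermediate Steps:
(1/((9 - 1*0) + u))³ = (1/((9 - 1*0) + 8))³ = (1/((9 + 0) + 8))³ = (1/(9 + 8))³ = (1/17)³ = 1/4913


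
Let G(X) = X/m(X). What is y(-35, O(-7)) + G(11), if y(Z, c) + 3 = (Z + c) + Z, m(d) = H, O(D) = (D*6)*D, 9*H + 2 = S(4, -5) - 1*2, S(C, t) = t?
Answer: 210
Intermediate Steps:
H = -1 (H = -2/9 + (-5 - 1*2)/9 = -2/9 + (-5 - 2)/9 = -2/9 + (⅑)*(-7) = -2/9 - 7/9 = -1)
O(D) = 6*D² (O(D) = (6*D)*D = 6*D²)
m(d) = -1
y(Z, c) = -3 + c + 2*Z (y(Z, c) = -3 + ((Z + c) + Z) = -3 + (c + 2*Z) = -3 + c + 2*Z)
G(X) = -X (G(X) = X/(-1) = X*(-1) = -X)
y(-35, O(-7)) + G(11) = (-3 + 6*(-7)² + 2*(-35)) - 1*11 = (-3 + 6*49 - 70) - 11 = (-3 + 294 - 70) - 11 = 221 - 11 = 210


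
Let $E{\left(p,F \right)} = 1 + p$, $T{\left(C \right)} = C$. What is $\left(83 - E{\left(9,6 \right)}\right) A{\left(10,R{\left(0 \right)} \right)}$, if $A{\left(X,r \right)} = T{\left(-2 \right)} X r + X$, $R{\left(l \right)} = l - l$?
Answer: $730$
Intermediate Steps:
$R{\left(l \right)} = 0$
$A{\left(X,r \right)} = X - 2 X r$ ($A{\left(X,r \right)} = - 2 X r + X = X - 2 X r$)
$\left(83 - E{\left(9,6 \right)}\right) A{\left(10,R{\left(0 \right)} \right)} = \left(83 - \left(1 + 9\right)\right) 10 \left(1 - 0\right) = \left(83 - 10\right) 10 \left(1 + 0\right) = \left(83 - 10\right) 10 \cdot 1 = 73 \cdot 10 = 730$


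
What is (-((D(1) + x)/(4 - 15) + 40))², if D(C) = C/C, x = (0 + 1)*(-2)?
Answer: 194481/121 ≈ 1607.3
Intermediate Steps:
x = -2 (x = 1*(-2) = -2)
D(C) = 1
(-((D(1) + x)/(4 - 15) + 40))² = (-((1 - 2)/(4 - 15) + 40))² = (-(-1/(-11) + 40))² = (-(-1*(-1/11) + 40))² = (-(1/11 + 40))² = (-1*441/11)² = (-441/11)² = 194481/121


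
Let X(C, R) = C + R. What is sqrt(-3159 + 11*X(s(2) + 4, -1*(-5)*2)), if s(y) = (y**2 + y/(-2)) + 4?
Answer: 4*I*sqrt(183) ≈ 54.111*I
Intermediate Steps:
s(y) = 4 + y**2 - y/2 (s(y) = (y**2 - y/2) + 4 = 4 + y**2 - y/2)
sqrt(-3159 + 11*X(s(2) + 4, -1*(-5)*2)) = sqrt(-3159 + 11*(((4 + 2**2 - 1/2*2) + 4) - 1*(-5)*2)) = sqrt(-3159 + 11*(((4 + 4 - 1) + 4) + 5*2)) = sqrt(-3159 + 11*((7 + 4) + 10)) = sqrt(-3159 + 11*(11 + 10)) = sqrt(-3159 + 11*21) = sqrt(-3159 + 231) = sqrt(-2928) = 4*I*sqrt(183)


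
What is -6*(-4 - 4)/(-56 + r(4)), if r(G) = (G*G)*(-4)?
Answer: -2/5 ≈ -0.40000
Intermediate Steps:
r(G) = -4*G**2 (r(G) = G**2*(-4) = -4*G**2)
-6*(-4 - 4)/(-56 + r(4)) = -6*(-4 - 4)/(-56 - 4*4**2) = -(-48)/(-56 - 4*16) = -(-48)/(-56 - 64) = -(-48)/(-120) = -(-48)*(-1)/120 = -6*1/15 = -2/5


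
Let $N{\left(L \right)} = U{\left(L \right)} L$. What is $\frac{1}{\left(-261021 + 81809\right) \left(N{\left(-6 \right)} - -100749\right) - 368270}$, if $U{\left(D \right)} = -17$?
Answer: $- \frac{1}{18074077682} \approx -5.5328 \cdot 10^{-11}$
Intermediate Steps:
$N{\left(L \right)} = - 17 L$
$\frac{1}{\left(-261021 + 81809\right) \left(N{\left(-6 \right)} - -100749\right) - 368270} = \frac{1}{\left(-261021 + 81809\right) \left(\left(-17\right) \left(-6\right) - -100749\right) - 368270} = \frac{1}{- 179212 \left(102 + 100749\right) - 368270} = \frac{1}{\left(-179212\right) 100851 - 368270} = \frac{1}{-18073709412 - 368270} = \frac{1}{-18074077682} = - \frac{1}{18074077682}$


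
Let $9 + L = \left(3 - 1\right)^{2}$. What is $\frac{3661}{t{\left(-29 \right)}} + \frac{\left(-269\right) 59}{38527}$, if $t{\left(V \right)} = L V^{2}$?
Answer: $- \frac{3521778}{2745865} \approx -1.2826$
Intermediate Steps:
$L = -5$ ($L = -9 + \left(3 - 1\right)^{2} = -9 + 2^{2} = -9 + 4 = -5$)
$t{\left(V \right)} = - 5 V^{2}$
$\frac{3661}{t{\left(-29 \right)}} + \frac{\left(-269\right) 59}{38527} = \frac{3661}{\left(-5\right) \left(-29\right)^{2}} + \frac{\left(-269\right) 59}{38527} = \frac{3661}{\left(-5\right) 841} - \frac{269}{653} = \frac{3661}{-4205} - \frac{269}{653} = 3661 \left(- \frac{1}{4205}\right) - \frac{269}{653} = - \frac{3661}{4205} - \frac{269}{653} = - \frac{3521778}{2745865}$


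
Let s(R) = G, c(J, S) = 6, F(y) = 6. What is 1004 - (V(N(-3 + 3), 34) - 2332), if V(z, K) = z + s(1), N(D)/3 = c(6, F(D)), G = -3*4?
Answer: 3330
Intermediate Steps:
G = -12
s(R) = -12
N(D) = 18 (N(D) = 3*6 = 18)
V(z, K) = -12 + z (V(z, K) = z - 12 = -12 + z)
1004 - (V(N(-3 + 3), 34) - 2332) = 1004 - ((-12 + 18) - 2332) = 1004 - (6 - 2332) = 1004 - 1*(-2326) = 1004 + 2326 = 3330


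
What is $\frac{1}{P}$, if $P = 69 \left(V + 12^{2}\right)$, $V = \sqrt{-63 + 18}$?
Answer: $\frac{16}{159321} - \frac{i \sqrt{5}}{477963} \approx 0.00010043 - 4.6783 \cdot 10^{-6} i$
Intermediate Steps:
$V = 3 i \sqrt{5}$ ($V = \sqrt{-45} = 3 i \sqrt{5} \approx 6.7082 i$)
$P = 9936 + 207 i \sqrt{5}$ ($P = 69 \left(3 i \sqrt{5} + 12^{2}\right) = 69 \left(3 i \sqrt{5} + 144\right) = 69 \left(144 + 3 i \sqrt{5}\right) = 9936 + 207 i \sqrt{5} \approx 9936.0 + 462.87 i$)
$\frac{1}{P} = \frac{1}{9936 + 207 i \sqrt{5}}$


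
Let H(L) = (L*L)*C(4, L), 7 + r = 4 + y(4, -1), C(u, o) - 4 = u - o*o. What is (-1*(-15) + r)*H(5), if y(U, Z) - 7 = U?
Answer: -9775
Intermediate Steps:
y(U, Z) = 7 + U
C(u, o) = 4 + u - o² (C(u, o) = 4 + (u - o*o) = 4 + (u - o²) = 4 + u - o²)
r = 8 (r = -7 + (4 + (7 + 4)) = -7 + (4 + 11) = -7 + 15 = 8)
H(L) = L²*(8 - L²) (H(L) = (L*L)*(4 + 4 - L²) = L²*(8 - L²))
(-1*(-15) + r)*H(5) = (-1*(-15) + 8)*(5²*(8 - 1*5²)) = (15 + 8)*(25*(8 - 1*25)) = 23*(25*(8 - 25)) = 23*(25*(-17)) = 23*(-425) = -9775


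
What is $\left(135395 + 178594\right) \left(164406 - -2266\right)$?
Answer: $52333174608$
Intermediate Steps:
$\left(135395 + 178594\right) \left(164406 - -2266\right) = 313989 \left(164406 + \left(-68679 + 70945\right)\right) = 313989 \left(164406 + 2266\right) = 313989 \cdot 166672 = 52333174608$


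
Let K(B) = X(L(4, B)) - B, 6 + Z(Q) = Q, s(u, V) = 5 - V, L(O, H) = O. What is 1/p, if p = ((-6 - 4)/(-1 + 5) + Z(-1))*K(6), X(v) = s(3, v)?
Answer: 2/95 ≈ 0.021053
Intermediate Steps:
X(v) = 5 - v
Z(Q) = -6 + Q
K(B) = 1 - B (K(B) = (5 - 1*4) - B = (5 - 4) - B = 1 - B)
p = 95/2 (p = ((-6 - 4)/(-1 + 5) + (-6 - 1))*(1 - 1*6) = (-10/4 - 7)*(1 - 6) = (-10*¼ - 7)*(-5) = (-5/2 - 7)*(-5) = -19/2*(-5) = 95/2 ≈ 47.500)
1/p = 1/(95/2) = 2/95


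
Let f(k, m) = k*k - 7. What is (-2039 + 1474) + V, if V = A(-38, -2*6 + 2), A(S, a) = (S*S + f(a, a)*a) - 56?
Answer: -107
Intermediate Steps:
f(k, m) = -7 + k² (f(k, m) = k² - 7 = -7 + k²)
A(S, a) = -56 + S² + a*(-7 + a²) (A(S, a) = (S*S + (-7 + a²)*a) - 56 = (S² + a*(-7 + a²)) - 56 = -56 + S² + a*(-7 + a²))
V = 458 (V = -56 + (-38)² + (-2*6 + 2)*(-7 + (-2*6 + 2)²) = -56 + 1444 + (-12 + 2)*(-7 + (-12 + 2)²) = -56 + 1444 - 10*(-7 + (-10)²) = -56 + 1444 - 10*(-7 + 100) = -56 + 1444 - 10*93 = -56 + 1444 - 930 = 458)
(-2039 + 1474) + V = (-2039 + 1474) + 458 = -565 + 458 = -107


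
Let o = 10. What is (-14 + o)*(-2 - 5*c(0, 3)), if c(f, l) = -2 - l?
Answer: -92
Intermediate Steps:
(-14 + o)*(-2 - 5*c(0, 3)) = (-14 + 10)*(-2 - 5*(-2 - 1*3)) = -4*(-2 - 5*(-2 - 3)) = -4*(-2 - 5*(-5)) = -4*(-2 + 25) = -4*23 = -92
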